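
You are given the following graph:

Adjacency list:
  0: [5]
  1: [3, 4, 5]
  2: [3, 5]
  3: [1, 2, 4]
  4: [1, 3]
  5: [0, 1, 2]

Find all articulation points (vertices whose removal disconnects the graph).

An articulation point is a vertex whose removal disconnects the graph.
Articulation points: [5]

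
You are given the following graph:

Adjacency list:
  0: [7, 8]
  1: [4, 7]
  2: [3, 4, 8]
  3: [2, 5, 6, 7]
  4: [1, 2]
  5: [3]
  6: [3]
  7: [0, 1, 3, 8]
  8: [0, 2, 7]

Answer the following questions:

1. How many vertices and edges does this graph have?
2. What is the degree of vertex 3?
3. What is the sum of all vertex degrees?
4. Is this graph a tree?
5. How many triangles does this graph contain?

Count: 9 vertices, 11 edges.
Vertex 3 has neighbors [2, 5, 6, 7], degree = 4.
Handshaking lemma: 2 * 11 = 22.
A tree on 9 vertices has 8 edges. This graph has 11 edges (3 extra). Not a tree.
Number of triangles = 1.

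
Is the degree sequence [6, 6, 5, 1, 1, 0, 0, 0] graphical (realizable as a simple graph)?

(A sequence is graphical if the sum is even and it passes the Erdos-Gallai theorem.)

Sum of degrees = 19. Sum is odd, so the sequence is NOT graphical.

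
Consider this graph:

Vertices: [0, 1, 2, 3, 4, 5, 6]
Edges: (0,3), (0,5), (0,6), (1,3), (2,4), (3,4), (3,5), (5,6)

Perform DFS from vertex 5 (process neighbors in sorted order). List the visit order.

DFS from vertex 5 (neighbors processed in ascending order):
Visit order: 5, 0, 3, 1, 4, 2, 6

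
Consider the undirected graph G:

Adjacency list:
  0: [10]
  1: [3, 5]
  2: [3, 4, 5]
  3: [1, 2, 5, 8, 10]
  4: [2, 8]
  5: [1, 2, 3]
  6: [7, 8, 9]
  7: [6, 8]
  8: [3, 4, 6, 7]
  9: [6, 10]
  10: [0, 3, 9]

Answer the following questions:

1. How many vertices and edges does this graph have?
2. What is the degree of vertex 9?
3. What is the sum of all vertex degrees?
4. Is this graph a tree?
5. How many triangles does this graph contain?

Count: 11 vertices, 15 edges.
Vertex 9 has neighbors [6, 10], degree = 2.
Handshaking lemma: 2 * 15 = 30.
A tree on 11 vertices has 10 edges. This graph has 15 edges (5 extra). Not a tree.
Number of triangles = 3.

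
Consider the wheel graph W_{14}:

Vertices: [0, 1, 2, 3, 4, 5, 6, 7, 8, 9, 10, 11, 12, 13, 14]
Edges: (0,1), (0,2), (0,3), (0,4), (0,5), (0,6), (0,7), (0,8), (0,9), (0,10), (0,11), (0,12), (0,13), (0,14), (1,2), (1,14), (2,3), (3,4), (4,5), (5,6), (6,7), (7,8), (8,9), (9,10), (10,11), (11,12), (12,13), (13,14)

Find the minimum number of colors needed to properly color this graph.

W_{14} = C_{14} plus a hub adjacent to every cycle vertex.
The outer cycle needs 2 colors (even cycle); the hub is adjacent to all of them so needs a fresh color.
Chromatic number = 2 + 1 = 3.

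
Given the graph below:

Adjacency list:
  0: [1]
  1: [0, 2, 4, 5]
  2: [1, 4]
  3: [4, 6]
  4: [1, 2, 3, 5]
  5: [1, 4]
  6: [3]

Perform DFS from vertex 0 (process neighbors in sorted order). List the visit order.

DFS from vertex 0 (neighbors processed in ascending order):
Visit order: 0, 1, 2, 4, 3, 6, 5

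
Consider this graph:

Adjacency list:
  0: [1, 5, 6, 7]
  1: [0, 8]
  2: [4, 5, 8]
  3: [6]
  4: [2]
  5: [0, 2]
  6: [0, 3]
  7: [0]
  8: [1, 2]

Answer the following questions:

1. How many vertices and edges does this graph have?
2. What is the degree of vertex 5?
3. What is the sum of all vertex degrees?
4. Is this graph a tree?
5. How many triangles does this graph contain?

Count: 9 vertices, 9 edges.
Vertex 5 has neighbors [0, 2], degree = 2.
Handshaking lemma: 2 * 9 = 18.
A tree on 9 vertices has 8 edges. This graph has 9 edges (1 extra). Not a tree.
Number of triangles = 0.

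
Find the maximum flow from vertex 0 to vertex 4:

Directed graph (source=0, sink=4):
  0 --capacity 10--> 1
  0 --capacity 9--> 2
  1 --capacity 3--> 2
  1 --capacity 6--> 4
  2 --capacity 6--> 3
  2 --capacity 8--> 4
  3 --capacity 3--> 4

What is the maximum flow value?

Computing max flow:
  Flow on (0->1): 9/10
  Flow on (0->2): 8/9
  Flow on (1->2): 3/3
  Flow on (1->4): 6/6
  Flow on (2->3): 3/6
  Flow on (2->4): 8/8
  Flow on (3->4): 3/3
Maximum flow = 17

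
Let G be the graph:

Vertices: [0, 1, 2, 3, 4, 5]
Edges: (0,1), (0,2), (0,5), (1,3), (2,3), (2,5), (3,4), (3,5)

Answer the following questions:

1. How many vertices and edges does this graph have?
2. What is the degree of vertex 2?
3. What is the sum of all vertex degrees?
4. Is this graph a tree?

Count: 6 vertices, 8 edges.
Vertex 2 has neighbors [0, 3, 5], degree = 3.
Handshaking lemma: 2 * 8 = 16.
A tree on 6 vertices has 5 edges. This graph has 8 edges (3 extra). Not a tree.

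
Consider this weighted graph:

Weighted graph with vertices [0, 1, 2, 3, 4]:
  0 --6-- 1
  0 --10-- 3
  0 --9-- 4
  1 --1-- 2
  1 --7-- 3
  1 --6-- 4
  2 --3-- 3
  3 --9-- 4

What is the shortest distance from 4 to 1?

Using Dijkstra's algorithm from vertex 4:
Shortest path: 4 -> 1
Total weight: 6 = 6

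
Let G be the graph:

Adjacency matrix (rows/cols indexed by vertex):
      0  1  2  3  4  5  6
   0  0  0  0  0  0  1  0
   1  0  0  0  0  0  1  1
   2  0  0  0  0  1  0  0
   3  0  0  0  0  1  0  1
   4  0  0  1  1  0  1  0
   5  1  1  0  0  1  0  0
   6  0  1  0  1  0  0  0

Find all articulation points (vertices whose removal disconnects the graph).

An articulation point is a vertex whose removal disconnects the graph.
Articulation points: [4, 5]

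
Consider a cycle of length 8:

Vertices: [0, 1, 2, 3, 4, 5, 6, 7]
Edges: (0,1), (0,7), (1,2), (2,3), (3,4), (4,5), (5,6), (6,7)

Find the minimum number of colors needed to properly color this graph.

This is an even cycle (C_8). Even cycles are bipartite.
Chromatic number = 2.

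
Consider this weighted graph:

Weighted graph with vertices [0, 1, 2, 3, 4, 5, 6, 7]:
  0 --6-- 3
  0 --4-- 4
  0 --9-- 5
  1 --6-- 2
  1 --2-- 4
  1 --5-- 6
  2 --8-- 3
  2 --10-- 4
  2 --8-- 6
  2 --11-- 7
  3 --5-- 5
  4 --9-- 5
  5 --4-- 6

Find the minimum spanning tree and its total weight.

Applying Kruskal's algorithm (sort edges by weight, add if no cycle):
  Add (1,4) w=2
  Add (0,4) w=4
  Add (5,6) w=4
  Add (1,6) w=5
  Add (3,5) w=5
  Skip (0,3) w=6 (creates cycle)
  Add (1,2) w=6
  Skip (2,6) w=8 (creates cycle)
  Skip (2,3) w=8 (creates cycle)
  Skip (0,5) w=9 (creates cycle)
  Skip (4,5) w=9 (creates cycle)
  Skip (2,4) w=10 (creates cycle)
  Add (2,7) w=11
MST weight = 37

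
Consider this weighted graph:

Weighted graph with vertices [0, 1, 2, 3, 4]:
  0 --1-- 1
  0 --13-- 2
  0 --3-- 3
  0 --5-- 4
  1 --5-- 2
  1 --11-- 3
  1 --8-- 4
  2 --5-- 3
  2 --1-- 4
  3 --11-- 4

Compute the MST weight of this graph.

Applying Kruskal's algorithm (sort edges by weight, add if no cycle):
  Add (0,1) w=1
  Add (2,4) w=1
  Add (0,3) w=3
  Add (0,4) w=5
  Skip (1,2) w=5 (creates cycle)
  Skip (2,3) w=5 (creates cycle)
  Skip (1,4) w=8 (creates cycle)
  Skip (1,3) w=11 (creates cycle)
  Skip (3,4) w=11 (creates cycle)
  Skip (0,2) w=13 (creates cycle)
MST weight = 10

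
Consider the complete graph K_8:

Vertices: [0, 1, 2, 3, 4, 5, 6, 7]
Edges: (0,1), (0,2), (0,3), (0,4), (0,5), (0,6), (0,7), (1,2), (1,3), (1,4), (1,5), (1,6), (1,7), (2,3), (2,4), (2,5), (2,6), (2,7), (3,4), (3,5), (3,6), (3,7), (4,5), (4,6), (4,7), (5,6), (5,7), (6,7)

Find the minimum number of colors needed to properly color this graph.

In K_8, every vertex is adjacent to every other vertex.
Each vertex needs a unique color.
Chromatic number = 8.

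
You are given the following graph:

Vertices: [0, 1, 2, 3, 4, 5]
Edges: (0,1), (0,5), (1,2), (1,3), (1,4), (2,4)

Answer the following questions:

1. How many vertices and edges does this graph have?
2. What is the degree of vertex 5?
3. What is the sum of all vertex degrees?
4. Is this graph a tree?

Count: 6 vertices, 6 edges.
Vertex 5 has neighbors [0], degree = 1.
Handshaking lemma: 2 * 6 = 12.
A tree on 6 vertices has 5 edges. This graph has 6 edges (1 extra). Not a tree.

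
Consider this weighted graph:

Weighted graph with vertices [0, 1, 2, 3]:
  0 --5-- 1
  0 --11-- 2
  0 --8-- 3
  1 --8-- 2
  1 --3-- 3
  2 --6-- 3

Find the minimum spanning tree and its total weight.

Applying Kruskal's algorithm (sort edges by weight, add if no cycle):
  Add (1,3) w=3
  Add (0,1) w=5
  Add (2,3) w=6
  Skip (0,3) w=8 (creates cycle)
  Skip (1,2) w=8 (creates cycle)
  Skip (0,2) w=11 (creates cycle)
MST weight = 14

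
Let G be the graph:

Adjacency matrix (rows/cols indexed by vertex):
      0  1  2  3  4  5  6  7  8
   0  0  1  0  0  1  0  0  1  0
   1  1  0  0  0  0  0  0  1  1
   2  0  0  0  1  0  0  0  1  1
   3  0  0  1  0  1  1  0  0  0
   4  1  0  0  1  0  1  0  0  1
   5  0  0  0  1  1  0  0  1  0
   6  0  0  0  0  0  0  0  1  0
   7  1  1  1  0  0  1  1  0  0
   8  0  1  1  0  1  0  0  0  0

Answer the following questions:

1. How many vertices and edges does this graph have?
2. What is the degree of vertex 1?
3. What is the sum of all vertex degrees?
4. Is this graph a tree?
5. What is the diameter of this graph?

Count: 9 vertices, 14 edges.
Vertex 1 has neighbors [0, 7, 8], degree = 3.
Handshaking lemma: 2 * 14 = 28.
A tree on 9 vertices has 8 edges. This graph has 14 edges (6 extra). Not a tree.
Diameter (longest shortest path) = 3.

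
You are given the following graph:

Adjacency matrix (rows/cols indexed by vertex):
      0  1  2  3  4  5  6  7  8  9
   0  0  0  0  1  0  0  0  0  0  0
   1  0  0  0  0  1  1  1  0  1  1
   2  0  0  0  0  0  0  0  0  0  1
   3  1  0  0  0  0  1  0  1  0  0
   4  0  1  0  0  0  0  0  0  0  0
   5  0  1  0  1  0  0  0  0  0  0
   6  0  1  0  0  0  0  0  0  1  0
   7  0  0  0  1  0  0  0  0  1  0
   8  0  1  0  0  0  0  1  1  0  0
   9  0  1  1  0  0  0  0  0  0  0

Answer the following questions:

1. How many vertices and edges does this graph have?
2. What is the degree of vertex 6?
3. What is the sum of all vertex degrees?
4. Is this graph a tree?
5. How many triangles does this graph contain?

Count: 10 vertices, 11 edges.
Vertex 6 has neighbors [1, 8], degree = 2.
Handshaking lemma: 2 * 11 = 22.
A tree on 10 vertices has 9 edges. This graph has 11 edges (2 extra). Not a tree.
Number of triangles = 1.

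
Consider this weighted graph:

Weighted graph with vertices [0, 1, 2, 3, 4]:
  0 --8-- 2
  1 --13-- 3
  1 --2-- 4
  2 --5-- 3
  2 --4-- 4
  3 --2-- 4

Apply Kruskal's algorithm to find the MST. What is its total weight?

Applying Kruskal's algorithm (sort edges by weight, add if no cycle):
  Add (1,4) w=2
  Add (3,4) w=2
  Add (2,4) w=4
  Skip (2,3) w=5 (creates cycle)
  Add (0,2) w=8
  Skip (1,3) w=13 (creates cycle)
MST weight = 16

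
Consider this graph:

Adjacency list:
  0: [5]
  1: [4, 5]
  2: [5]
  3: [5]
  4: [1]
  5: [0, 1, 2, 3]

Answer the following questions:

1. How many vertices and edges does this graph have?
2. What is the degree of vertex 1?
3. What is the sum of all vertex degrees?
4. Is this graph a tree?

Count: 6 vertices, 5 edges.
Vertex 1 has neighbors [4, 5], degree = 2.
Handshaking lemma: 2 * 5 = 10.
A graph is a tree iff it is connected and has exactly n-1 edges. This graph is connected (all 6 vertices in one component) and has 6-1 = 5 edges. It is a tree.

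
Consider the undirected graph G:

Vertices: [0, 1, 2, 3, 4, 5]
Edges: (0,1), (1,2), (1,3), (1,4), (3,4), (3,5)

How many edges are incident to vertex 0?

Vertex 0 has neighbors [1], so deg(0) = 1.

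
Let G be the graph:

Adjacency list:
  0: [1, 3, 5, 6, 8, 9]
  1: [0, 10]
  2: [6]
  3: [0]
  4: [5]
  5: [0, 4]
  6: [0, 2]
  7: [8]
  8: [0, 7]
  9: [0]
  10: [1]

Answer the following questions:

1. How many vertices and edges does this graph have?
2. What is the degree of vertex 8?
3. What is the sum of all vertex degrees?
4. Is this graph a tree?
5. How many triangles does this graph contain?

Count: 11 vertices, 10 edges.
Vertex 8 has neighbors [0, 7], degree = 2.
Handshaking lemma: 2 * 10 = 20.
A graph is a tree iff it is connected and has exactly n-1 edges. This graph is connected (all 11 vertices in one component) and has 11-1 = 10 edges. It is a tree.
Number of triangles = 0.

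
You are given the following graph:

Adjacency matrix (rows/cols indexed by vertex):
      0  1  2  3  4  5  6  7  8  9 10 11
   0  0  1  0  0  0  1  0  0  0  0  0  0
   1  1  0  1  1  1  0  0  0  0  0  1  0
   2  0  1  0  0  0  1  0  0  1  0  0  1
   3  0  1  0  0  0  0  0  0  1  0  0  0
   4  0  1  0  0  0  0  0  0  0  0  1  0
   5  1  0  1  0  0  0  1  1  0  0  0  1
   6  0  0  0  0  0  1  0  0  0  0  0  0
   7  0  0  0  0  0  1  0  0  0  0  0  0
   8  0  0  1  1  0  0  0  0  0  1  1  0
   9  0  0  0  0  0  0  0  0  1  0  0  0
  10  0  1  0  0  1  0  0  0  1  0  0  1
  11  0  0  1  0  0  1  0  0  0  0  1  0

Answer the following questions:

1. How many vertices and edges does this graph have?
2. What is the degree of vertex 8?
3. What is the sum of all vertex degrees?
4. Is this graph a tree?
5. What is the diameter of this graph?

Count: 12 vertices, 17 edges.
Vertex 8 has neighbors [2, 3, 9, 10], degree = 4.
Handshaking lemma: 2 * 17 = 34.
A tree on 12 vertices has 11 edges. This graph has 17 edges (6 extra). Not a tree.
Diameter (longest shortest path) = 4.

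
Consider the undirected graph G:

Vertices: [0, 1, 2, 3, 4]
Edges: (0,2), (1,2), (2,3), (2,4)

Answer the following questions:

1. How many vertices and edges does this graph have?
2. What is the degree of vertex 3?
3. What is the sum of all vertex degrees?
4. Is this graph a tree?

Count: 5 vertices, 4 edges.
Vertex 3 has neighbors [2], degree = 1.
Handshaking lemma: 2 * 4 = 8.
A graph is a tree iff it is connected and has exactly n-1 edges. This graph is connected (all 5 vertices in one component) and has 5-1 = 4 edges. It is a tree.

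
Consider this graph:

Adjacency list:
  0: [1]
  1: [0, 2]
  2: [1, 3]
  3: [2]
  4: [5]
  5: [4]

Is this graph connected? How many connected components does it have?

Checking connectivity: the graph has 2 connected component(s).
Components: [[0, 1, 2, 3], [4, 5]]. The graph is NOT connected.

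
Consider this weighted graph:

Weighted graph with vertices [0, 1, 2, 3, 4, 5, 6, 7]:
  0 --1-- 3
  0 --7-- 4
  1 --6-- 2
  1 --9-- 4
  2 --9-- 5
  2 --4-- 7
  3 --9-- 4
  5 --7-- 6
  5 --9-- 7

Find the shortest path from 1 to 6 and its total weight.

Using Dijkstra's algorithm from vertex 1:
Shortest path: 1 -> 2 -> 5 -> 6
Total weight: 6 + 9 + 7 = 22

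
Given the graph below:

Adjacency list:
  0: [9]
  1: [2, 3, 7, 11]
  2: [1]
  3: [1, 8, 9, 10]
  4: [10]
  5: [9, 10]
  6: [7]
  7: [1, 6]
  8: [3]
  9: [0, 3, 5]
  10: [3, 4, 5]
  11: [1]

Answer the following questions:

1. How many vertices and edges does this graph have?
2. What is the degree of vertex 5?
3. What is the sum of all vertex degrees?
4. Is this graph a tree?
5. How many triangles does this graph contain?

Count: 12 vertices, 12 edges.
Vertex 5 has neighbors [9, 10], degree = 2.
Handshaking lemma: 2 * 12 = 24.
A tree on 12 vertices has 11 edges. This graph has 12 edges (1 extra). Not a tree.
Number of triangles = 0.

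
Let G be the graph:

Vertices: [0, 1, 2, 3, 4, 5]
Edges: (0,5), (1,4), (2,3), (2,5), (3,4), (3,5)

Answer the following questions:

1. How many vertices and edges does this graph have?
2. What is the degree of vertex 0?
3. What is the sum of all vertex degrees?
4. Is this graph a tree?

Count: 6 vertices, 6 edges.
Vertex 0 has neighbors [5], degree = 1.
Handshaking lemma: 2 * 6 = 12.
A tree on 6 vertices has 5 edges. This graph has 6 edges (1 extra). Not a tree.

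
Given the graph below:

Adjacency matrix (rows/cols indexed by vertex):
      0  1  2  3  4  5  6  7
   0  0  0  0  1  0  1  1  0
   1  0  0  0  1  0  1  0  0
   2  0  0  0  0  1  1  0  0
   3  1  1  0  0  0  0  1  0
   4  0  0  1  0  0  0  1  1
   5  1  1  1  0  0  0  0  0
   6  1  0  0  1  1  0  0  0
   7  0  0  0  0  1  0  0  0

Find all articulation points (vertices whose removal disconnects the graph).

An articulation point is a vertex whose removal disconnects the graph.
Articulation points: [4]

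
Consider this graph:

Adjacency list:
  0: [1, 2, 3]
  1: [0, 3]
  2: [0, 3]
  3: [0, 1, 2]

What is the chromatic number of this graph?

The graph has a maximum clique of size 3 (lower bound on chromatic number).
A valid 3-coloring: {0: 0, 1: 2, 2: 2, 3: 1}.
Chromatic number = 3.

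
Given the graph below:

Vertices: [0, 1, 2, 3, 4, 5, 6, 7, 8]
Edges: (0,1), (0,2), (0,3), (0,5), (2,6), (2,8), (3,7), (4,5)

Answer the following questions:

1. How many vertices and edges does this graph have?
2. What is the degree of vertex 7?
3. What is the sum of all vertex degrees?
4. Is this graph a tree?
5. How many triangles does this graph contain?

Count: 9 vertices, 8 edges.
Vertex 7 has neighbors [3], degree = 1.
Handshaking lemma: 2 * 8 = 16.
A graph is a tree iff it is connected and has exactly n-1 edges. This graph is connected (all 9 vertices in one component) and has 9-1 = 8 edges. It is a tree.
Number of triangles = 0.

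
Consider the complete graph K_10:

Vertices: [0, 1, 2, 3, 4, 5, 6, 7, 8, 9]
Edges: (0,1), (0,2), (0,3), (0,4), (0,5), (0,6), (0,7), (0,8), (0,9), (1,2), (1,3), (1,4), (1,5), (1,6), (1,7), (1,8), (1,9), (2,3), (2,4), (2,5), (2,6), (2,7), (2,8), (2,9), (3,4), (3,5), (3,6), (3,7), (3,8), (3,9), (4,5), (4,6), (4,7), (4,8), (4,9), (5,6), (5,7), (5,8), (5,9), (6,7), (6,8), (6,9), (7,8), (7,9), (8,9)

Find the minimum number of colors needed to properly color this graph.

In K_10, every vertex is adjacent to every other vertex.
Each vertex needs a unique color.
Chromatic number = 10.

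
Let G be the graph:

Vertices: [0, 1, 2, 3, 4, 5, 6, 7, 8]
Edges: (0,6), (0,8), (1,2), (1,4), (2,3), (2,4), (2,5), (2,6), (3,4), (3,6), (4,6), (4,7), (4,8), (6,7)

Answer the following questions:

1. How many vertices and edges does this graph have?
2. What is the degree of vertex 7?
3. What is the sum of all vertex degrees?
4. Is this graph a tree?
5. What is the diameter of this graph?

Count: 9 vertices, 14 edges.
Vertex 7 has neighbors [4, 6], degree = 2.
Handshaking lemma: 2 * 14 = 28.
A tree on 9 vertices has 8 edges. This graph has 14 edges (6 extra). Not a tree.
Diameter (longest shortest path) = 3.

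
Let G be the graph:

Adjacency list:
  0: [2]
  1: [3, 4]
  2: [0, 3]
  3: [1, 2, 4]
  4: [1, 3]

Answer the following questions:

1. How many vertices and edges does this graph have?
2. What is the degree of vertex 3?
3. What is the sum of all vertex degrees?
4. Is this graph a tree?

Count: 5 vertices, 5 edges.
Vertex 3 has neighbors [1, 2, 4], degree = 3.
Handshaking lemma: 2 * 5 = 10.
A tree on 5 vertices has 4 edges. This graph has 5 edges (1 extra). Not a tree.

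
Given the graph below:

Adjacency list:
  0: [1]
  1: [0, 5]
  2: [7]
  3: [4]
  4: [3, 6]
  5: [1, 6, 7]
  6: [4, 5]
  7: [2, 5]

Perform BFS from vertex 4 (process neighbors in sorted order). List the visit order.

BFS from vertex 4 (neighbors processed in ascending order):
Visit order: 4, 3, 6, 5, 1, 7, 0, 2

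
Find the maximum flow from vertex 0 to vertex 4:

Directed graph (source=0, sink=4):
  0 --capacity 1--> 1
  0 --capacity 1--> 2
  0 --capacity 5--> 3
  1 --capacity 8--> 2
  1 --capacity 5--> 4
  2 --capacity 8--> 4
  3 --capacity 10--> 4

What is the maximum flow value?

Computing max flow:
  Flow on (0->1): 1/1
  Flow on (0->2): 1/1
  Flow on (0->3): 5/5
  Flow on (1->4): 1/5
  Flow on (2->4): 1/8
  Flow on (3->4): 5/10
Maximum flow = 7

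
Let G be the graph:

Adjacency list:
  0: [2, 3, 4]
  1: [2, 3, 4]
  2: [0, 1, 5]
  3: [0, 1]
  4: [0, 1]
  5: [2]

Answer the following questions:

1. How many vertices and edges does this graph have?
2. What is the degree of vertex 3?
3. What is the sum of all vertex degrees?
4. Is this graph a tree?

Count: 6 vertices, 7 edges.
Vertex 3 has neighbors [0, 1], degree = 2.
Handshaking lemma: 2 * 7 = 14.
A tree on 6 vertices has 5 edges. This graph has 7 edges (2 extra). Not a tree.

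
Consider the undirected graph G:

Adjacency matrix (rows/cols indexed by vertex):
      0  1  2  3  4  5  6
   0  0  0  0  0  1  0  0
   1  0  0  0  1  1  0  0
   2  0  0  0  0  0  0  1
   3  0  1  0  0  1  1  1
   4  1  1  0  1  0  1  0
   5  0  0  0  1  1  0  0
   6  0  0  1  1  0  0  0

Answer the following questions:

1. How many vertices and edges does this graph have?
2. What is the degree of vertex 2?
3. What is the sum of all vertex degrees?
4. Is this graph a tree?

Count: 7 vertices, 8 edges.
Vertex 2 has neighbors [6], degree = 1.
Handshaking lemma: 2 * 8 = 16.
A tree on 7 vertices has 6 edges. This graph has 8 edges (2 extra). Not a tree.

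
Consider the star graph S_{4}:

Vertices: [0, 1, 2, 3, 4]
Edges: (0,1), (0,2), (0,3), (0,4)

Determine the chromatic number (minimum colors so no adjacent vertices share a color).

S_{4} has one hub adjacent to 4 leaves; leaves are pairwise non-adjacent.
Color the hub 0 and every leaf 1.
Chromatic number = 2.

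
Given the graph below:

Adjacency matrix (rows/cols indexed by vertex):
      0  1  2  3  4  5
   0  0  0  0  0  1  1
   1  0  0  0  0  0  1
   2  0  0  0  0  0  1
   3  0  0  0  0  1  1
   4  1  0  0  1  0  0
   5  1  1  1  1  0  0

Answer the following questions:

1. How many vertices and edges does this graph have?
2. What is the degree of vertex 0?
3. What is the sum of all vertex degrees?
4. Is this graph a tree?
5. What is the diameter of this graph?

Count: 6 vertices, 6 edges.
Vertex 0 has neighbors [4, 5], degree = 2.
Handshaking lemma: 2 * 6 = 12.
A tree on 6 vertices has 5 edges. This graph has 6 edges (1 extra). Not a tree.
Diameter (longest shortest path) = 3.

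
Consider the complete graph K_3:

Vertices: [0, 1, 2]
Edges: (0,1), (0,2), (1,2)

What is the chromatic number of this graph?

In K_3, every vertex is adjacent to every other vertex.
Each vertex needs a unique color.
Chromatic number = 3.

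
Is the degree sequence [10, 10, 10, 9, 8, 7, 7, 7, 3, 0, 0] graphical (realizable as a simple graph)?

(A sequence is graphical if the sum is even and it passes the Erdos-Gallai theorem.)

Sum of degrees = 71. Sum is odd, so the sequence is NOT graphical.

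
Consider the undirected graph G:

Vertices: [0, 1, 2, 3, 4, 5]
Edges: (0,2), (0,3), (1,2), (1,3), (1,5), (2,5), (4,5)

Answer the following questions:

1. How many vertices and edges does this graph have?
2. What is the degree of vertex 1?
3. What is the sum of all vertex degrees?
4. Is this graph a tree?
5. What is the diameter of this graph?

Count: 6 vertices, 7 edges.
Vertex 1 has neighbors [2, 3, 5], degree = 3.
Handshaking lemma: 2 * 7 = 14.
A tree on 6 vertices has 5 edges. This graph has 7 edges (2 extra). Not a tree.
Diameter (longest shortest path) = 3.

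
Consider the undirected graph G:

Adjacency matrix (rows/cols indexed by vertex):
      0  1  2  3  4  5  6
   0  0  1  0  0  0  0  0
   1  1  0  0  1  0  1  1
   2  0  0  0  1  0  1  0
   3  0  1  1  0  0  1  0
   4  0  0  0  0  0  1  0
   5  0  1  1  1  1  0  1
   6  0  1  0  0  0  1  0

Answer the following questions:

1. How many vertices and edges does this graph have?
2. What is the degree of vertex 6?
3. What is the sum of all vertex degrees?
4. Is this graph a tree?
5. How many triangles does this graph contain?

Count: 7 vertices, 9 edges.
Vertex 6 has neighbors [1, 5], degree = 2.
Handshaking lemma: 2 * 9 = 18.
A tree on 7 vertices has 6 edges. This graph has 9 edges (3 extra). Not a tree.
Number of triangles = 3.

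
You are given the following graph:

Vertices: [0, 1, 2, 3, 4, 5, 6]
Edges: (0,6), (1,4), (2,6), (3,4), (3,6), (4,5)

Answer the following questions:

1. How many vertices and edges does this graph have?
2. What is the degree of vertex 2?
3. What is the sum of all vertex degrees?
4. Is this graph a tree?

Count: 7 vertices, 6 edges.
Vertex 2 has neighbors [6], degree = 1.
Handshaking lemma: 2 * 6 = 12.
A graph is a tree iff it is connected and has exactly n-1 edges. This graph is connected (all 7 vertices in one component) and has 7-1 = 6 edges. It is a tree.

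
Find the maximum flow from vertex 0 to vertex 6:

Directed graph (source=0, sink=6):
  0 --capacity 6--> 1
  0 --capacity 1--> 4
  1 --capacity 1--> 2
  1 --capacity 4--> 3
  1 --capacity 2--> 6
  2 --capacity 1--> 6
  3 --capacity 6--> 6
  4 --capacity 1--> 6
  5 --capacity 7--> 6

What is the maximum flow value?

Computing max flow:
  Flow on (0->1): 6/6
  Flow on (0->4): 1/1
  Flow on (1->2): 1/1
  Flow on (1->3): 3/4
  Flow on (1->6): 2/2
  Flow on (2->6): 1/1
  Flow on (3->6): 3/6
  Flow on (4->6): 1/1
Maximum flow = 7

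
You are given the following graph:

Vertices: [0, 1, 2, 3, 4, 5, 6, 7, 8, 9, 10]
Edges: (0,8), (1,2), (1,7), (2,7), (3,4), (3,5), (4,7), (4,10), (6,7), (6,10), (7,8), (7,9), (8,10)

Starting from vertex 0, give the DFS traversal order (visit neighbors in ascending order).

DFS from vertex 0 (neighbors processed in ascending order):
Visit order: 0, 8, 7, 1, 2, 4, 3, 5, 10, 6, 9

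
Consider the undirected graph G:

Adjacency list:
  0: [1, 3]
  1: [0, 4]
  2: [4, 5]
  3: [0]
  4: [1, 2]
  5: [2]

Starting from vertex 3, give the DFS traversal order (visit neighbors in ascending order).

DFS from vertex 3 (neighbors processed in ascending order):
Visit order: 3, 0, 1, 4, 2, 5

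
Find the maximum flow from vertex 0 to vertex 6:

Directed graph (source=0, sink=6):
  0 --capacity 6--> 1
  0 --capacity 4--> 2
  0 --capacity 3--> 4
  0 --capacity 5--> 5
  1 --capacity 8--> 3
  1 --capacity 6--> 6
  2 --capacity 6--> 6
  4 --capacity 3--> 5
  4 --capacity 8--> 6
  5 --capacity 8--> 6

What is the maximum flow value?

Computing max flow:
  Flow on (0->1): 6/6
  Flow on (0->2): 4/4
  Flow on (0->4): 3/3
  Flow on (0->5): 5/5
  Flow on (1->6): 6/6
  Flow on (2->6): 4/6
  Flow on (4->6): 3/8
  Flow on (5->6): 5/8
Maximum flow = 18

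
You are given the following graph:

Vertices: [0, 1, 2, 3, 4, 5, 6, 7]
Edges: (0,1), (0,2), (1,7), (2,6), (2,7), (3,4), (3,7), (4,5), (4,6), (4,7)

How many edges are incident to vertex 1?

Vertex 1 has neighbors [0, 7], so deg(1) = 2.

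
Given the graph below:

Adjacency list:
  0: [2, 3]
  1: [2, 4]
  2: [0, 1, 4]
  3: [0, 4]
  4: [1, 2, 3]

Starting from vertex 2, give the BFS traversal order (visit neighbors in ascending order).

BFS from vertex 2 (neighbors processed in ascending order):
Visit order: 2, 0, 1, 4, 3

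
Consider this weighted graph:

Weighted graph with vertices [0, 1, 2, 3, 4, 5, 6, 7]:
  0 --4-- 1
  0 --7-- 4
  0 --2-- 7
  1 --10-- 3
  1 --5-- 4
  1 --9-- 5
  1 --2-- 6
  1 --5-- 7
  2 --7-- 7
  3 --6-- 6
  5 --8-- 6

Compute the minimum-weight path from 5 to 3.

Using Dijkstra's algorithm from vertex 5:
Shortest path: 5 -> 6 -> 3
Total weight: 8 + 6 = 14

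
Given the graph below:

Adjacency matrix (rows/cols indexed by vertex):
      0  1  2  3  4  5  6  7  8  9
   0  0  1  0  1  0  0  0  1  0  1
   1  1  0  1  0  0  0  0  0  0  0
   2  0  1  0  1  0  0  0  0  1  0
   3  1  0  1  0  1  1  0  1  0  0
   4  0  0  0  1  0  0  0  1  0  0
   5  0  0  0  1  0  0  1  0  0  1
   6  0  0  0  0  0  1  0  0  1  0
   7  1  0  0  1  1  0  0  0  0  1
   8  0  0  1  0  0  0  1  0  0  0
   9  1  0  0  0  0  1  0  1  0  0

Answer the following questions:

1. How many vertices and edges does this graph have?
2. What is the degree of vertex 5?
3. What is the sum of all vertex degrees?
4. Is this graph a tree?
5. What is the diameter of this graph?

Count: 10 vertices, 15 edges.
Vertex 5 has neighbors [3, 6, 9], degree = 3.
Handshaking lemma: 2 * 15 = 30.
A tree on 10 vertices has 9 edges. This graph has 15 edges (6 extra). Not a tree.
Diameter (longest shortest path) = 3.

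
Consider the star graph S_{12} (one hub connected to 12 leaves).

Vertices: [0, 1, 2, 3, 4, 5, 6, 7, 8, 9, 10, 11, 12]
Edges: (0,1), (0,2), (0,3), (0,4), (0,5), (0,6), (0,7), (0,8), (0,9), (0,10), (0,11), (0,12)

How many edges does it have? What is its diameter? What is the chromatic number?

Star graph S_{12}: the hub connects to all 12 leaves.
Edges = 12.
Diameter = 2 (any leaf to hub is 1, leaf to leaf through hub is 2).
Star graphs are bipartite (hub vs leaves), so chromatic number = 2.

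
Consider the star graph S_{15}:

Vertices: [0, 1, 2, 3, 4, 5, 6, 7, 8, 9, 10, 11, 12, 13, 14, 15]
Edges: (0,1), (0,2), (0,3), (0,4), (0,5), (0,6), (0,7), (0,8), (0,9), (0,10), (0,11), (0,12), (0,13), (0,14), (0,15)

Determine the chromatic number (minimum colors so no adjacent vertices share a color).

S_{15} has one hub adjacent to 15 leaves; leaves are pairwise non-adjacent.
Color the hub 0 and every leaf 1.
Chromatic number = 2.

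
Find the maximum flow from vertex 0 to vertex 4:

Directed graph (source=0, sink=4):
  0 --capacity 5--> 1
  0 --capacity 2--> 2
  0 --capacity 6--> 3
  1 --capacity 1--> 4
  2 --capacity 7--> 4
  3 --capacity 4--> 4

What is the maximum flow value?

Computing max flow:
  Flow on (0->1): 1/5
  Flow on (0->2): 2/2
  Flow on (0->3): 4/6
  Flow on (1->4): 1/1
  Flow on (2->4): 2/7
  Flow on (3->4): 4/4
Maximum flow = 7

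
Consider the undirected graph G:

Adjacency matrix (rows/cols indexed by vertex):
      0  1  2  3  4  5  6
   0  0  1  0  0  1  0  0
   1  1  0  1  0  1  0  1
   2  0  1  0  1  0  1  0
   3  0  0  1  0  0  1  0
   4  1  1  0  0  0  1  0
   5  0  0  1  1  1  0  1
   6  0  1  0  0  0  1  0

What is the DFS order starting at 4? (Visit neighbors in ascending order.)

DFS from vertex 4 (neighbors processed in ascending order):
Visit order: 4, 0, 1, 2, 3, 5, 6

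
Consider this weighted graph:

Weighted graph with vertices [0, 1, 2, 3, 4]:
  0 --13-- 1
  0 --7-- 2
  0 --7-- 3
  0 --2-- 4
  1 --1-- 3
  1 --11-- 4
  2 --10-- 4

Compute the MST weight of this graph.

Applying Kruskal's algorithm (sort edges by weight, add if no cycle):
  Add (1,3) w=1
  Add (0,4) w=2
  Add (0,2) w=7
  Add (0,3) w=7
  Skip (2,4) w=10 (creates cycle)
  Skip (1,4) w=11 (creates cycle)
  Skip (0,1) w=13 (creates cycle)
MST weight = 17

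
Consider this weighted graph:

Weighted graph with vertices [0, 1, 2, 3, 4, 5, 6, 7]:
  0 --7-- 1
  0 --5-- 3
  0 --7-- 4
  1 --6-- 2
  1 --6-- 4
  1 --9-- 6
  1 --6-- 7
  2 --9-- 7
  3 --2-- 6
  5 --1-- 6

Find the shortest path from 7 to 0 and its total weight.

Using Dijkstra's algorithm from vertex 7:
Shortest path: 7 -> 1 -> 0
Total weight: 6 + 7 = 13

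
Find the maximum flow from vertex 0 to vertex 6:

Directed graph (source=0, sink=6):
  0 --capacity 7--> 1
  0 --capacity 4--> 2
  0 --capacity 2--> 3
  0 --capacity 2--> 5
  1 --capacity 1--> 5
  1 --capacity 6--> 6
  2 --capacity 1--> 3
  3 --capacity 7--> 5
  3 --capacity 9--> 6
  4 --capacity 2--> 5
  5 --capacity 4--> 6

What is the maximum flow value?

Computing max flow:
  Flow on (0->1): 7/7
  Flow on (0->2): 1/4
  Flow on (0->3): 2/2
  Flow on (0->5): 2/2
  Flow on (1->5): 1/1
  Flow on (1->6): 6/6
  Flow on (2->3): 1/1
  Flow on (3->6): 3/9
  Flow on (5->6): 3/4
Maximum flow = 12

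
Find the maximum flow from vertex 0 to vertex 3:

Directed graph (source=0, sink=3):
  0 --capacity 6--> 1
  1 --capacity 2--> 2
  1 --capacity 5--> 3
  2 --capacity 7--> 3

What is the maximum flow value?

Computing max flow:
  Flow on (0->1): 6/6
  Flow on (1->2): 1/2
  Flow on (1->3): 5/5
  Flow on (2->3): 1/7
Maximum flow = 6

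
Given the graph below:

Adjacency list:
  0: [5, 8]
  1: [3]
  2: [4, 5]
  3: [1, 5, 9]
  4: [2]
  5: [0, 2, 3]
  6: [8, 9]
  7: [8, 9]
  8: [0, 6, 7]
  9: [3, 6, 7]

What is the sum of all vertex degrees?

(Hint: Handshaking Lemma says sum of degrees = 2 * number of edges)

Count edges: 11 edges.
By Handshaking Lemma: sum of degrees = 2 * 11 = 22.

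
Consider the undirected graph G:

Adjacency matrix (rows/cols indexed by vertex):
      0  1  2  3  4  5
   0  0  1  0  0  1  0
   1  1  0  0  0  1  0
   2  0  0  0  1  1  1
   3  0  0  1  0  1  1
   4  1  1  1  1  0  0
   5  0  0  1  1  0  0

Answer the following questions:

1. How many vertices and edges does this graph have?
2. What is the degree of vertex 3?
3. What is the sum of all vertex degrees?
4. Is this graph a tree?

Count: 6 vertices, 8 edges.
Vertex 3 has neighbors [2, 4, 5], degree = 3.
Handshaking lemma: 2 * 8 = 16.
A tree on 6 vertices has 5 edges. This graph has 8 edges (3 extra). Not a tree.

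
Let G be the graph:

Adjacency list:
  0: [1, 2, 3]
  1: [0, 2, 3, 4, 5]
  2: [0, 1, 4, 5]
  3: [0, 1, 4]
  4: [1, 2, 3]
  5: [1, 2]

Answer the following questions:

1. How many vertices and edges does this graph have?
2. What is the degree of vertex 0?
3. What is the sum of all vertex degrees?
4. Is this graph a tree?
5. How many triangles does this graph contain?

Count: 6 vertices, 10 edges.
Vertex 0 has neighbors [1, 2, 3], degree = 3.
Handshaking lemma: 2 * 10 = 20.
A tree on 6 vertices has 5 edges. This graph has 10 edges (5 extra). Not a tree.
Number of triangles = 5.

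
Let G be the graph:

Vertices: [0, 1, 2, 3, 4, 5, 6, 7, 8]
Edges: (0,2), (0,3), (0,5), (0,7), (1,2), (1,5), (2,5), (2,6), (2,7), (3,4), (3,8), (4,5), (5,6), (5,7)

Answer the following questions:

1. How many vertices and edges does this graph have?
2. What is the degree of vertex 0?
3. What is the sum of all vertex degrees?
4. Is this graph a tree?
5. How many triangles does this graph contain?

Count: 9 vertices, 14 edges.
Vertex 0 has neighbors [2, 3, 5, 7], degree = 4.
Handshaking lemma: 2 * 14 = 28.
A tree on 9 vertices has 8 edges. This graph has 14 edges (6 extra). Not a tree.
Number of triangles = 6.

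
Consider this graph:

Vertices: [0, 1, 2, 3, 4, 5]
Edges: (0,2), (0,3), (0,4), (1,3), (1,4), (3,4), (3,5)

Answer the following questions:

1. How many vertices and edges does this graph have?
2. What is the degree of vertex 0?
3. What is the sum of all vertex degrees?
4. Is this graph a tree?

Count: 6 vertices, 7 edges.
Vertex 0 has neighbors [2, 3, 4], degree = 3.
Handshaking lemma: 2 * 7 = 14.
A tree on 6 vertices has 5 edges. This graph has 7 edges (2 extra). Not a tree.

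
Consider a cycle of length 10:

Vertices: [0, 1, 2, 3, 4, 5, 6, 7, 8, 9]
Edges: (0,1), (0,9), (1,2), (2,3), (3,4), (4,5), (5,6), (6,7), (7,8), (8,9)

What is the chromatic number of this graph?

This is an even cycle (C_10). Even cycles are bipartite.
Chromatic number = 2.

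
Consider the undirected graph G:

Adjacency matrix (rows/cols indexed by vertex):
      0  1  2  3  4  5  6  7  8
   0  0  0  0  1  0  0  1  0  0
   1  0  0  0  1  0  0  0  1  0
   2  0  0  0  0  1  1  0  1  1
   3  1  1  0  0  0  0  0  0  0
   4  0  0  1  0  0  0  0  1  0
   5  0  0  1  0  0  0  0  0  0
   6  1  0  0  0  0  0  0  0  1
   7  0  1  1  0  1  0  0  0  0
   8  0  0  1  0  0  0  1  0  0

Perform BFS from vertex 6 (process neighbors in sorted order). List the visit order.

BFS from vertex 6 (neighbors processed in ascending order):
Visit order: 6, 0, 8, 3, 2, 1, 4, 5, 7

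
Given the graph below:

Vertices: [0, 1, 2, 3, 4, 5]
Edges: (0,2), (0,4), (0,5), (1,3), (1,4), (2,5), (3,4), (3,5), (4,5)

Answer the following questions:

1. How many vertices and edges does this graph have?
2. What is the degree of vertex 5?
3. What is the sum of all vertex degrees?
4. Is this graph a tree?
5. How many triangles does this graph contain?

Count: 6 vertices, 9 edges.
Vertex 5 has neighbors [0, 2, 3, 4], degree = 4.
Handshaking lemma: 2 * 9 = 18.
A tree on 6 vertices has 5 edges. This graph has 9 edges (4 extra). Not a tree.
Number of triangles = 4.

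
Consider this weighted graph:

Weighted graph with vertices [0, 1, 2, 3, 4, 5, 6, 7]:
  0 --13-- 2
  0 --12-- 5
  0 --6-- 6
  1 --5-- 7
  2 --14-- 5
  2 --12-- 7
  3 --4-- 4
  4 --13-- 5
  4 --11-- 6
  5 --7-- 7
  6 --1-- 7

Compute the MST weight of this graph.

Applying Kruskal's algorithm (sort edges by weight, add if no cycle):
  Add (6,7) w=1
  Add (3,4) w=4
  Add (1,7) w=5
  Add (0,6) w=6
  Add (5,7) w=7
  Add (4,6) w=11
  Skip (0,5) w=12 (creates cycle)
  Add (2,7) w=12
  Skip (0,2) w=13 (creates cycle)
  Skip (4,5) w=13 (creates cycle)
  Skip (2,5) w=14 (creates cycle)
MST weight = 46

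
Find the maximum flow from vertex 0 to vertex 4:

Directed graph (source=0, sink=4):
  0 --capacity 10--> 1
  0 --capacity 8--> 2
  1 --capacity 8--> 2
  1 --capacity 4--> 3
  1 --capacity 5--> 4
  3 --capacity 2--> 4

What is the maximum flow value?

Computing max flow:
  Flow on (0->1): 7/10
  Flow on (1->3): 2/4
  Flow on (1->4): 5/5
  Flow on (3->4): 2/2
Maximum flow = 7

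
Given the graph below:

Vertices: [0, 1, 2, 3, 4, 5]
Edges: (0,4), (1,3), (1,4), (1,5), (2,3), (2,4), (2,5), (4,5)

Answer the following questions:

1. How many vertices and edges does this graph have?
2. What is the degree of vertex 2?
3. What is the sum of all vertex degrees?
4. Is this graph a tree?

Count: 6 vertices, 8 edges.
Vertex 2 has neighbors [3, 4, 5], degree = 3.
Handshaking lemma: 2 * 8 = 16.
A tree on 6 vertices has 5 edges. This graph has 8 edges (3 extra). Not a tree.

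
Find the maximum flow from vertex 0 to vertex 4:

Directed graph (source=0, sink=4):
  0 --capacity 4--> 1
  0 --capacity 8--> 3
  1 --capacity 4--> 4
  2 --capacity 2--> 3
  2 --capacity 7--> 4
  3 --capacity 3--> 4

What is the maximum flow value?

Computing max flow:
  Flow on (0->1): 4/4
  Flow on (0->3): 3/8
  Flow on (1->4): 4/4
  Flow on (3->4): 3/3
Maximum flow = 7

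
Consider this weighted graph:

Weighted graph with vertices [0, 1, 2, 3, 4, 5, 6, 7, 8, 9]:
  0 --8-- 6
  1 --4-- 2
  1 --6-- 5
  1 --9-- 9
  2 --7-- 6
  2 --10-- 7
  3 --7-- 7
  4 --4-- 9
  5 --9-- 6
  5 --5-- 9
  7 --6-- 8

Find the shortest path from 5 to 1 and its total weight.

Using Dijkstra's algorithm from vertex 5:
Shortest path: 5 -> 1
Total weight: 6 = 6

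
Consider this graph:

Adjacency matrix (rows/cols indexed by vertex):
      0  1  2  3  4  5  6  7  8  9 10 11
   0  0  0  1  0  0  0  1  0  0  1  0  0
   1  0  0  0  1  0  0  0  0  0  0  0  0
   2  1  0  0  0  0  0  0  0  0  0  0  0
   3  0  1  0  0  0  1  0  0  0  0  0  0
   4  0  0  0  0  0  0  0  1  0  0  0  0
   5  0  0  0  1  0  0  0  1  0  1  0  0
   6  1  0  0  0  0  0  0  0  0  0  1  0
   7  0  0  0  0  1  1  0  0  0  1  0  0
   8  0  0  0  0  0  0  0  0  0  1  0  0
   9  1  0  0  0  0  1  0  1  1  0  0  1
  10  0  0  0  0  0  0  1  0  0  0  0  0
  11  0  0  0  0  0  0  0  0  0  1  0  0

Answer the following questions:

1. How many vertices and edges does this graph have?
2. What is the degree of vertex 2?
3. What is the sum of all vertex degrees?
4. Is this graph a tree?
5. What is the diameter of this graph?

Count: 12 vertices, 12 edges.
Vertex 2 has neighbors [0], degree = 1.
Handshaking lemma: 2 * 12 = 24.
A tree on 12 vertices has 11 edges. This graph has 12 edges (1 extra). Not a tree.
Diameter (longest shortest path) = 6.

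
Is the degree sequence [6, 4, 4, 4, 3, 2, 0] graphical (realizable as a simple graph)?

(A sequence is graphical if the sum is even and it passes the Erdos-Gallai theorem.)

Sum of degrees = 23. Sum is odd, so the sequence is NOT graphical.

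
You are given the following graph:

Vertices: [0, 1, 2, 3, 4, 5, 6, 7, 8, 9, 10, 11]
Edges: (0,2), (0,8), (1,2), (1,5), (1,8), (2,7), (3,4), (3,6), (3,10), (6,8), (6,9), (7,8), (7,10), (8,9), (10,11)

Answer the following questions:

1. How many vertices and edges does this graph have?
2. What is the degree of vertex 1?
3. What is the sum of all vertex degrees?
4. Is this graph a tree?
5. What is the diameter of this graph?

Count: 12 vertices, 15 edges.
Vertex 1 has neighbors [2, 5, 8], degree = 3.
Handshaking lemma: 2 * 15 = 30.
A tree on 12 vertices has 11 edges. This graph has 15 edges (4 extra). Not a tree.
Diameter (longest shortest path) = 5.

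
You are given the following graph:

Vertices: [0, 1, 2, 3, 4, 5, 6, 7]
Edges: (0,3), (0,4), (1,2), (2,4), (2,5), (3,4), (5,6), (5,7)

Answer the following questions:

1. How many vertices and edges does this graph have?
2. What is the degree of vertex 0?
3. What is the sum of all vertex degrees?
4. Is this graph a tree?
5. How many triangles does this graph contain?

Count: 8 vertices, 8 edges.
Vertex 0 has neighbors [3, 4], degree = 2.
Handshaking lemma: 2 * 8 = 16.
A tree on 8 vertices has 7 edges. This graph has 8 edges (1 extra). Not a tree.
Number of triangles = 1.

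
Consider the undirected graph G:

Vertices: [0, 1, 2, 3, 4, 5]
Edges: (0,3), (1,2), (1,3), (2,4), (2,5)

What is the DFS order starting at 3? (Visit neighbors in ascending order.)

DFS from vertex 3 (neighbors processed in ascending order):
Visit order: 3, 0, 1, 2, 4, 5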